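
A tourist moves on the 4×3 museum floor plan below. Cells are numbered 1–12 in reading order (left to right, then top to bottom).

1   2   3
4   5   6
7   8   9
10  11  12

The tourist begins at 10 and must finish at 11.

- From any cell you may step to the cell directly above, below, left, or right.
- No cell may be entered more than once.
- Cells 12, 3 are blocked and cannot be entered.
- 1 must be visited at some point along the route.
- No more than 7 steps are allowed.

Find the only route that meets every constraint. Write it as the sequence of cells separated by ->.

10 -> 7 -> 4 -> 1 -> 2 -> 5 -> 8 -> 11

Any route must reach 1 and still end at 11 within 7 moves, so the order of the required stops is forced.
Route from 10: up 3 to 1, right 1 to 2, down 3 to 11 — 7 moves in all.
Check: all required cells visited; 7 ≤ 7 moves.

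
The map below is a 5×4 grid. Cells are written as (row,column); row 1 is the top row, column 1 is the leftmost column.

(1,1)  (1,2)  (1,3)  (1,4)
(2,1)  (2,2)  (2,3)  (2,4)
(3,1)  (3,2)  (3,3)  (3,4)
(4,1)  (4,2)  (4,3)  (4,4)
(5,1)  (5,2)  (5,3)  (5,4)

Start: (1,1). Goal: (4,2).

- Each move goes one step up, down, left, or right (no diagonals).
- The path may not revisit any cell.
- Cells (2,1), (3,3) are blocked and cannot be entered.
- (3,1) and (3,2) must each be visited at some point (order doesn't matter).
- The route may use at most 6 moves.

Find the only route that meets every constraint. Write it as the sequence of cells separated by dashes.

(1,1) - (1,2) - (2,2) - (3,2) - (3,1) - (4,1) - (4,2)

Any route must reach (3,1) and (3,2) and still end at (4,2) within 6 moves, so the order of the required stops is forced.
Route from (1,1): right 1 to (1,2), down 2 to (3,2), left 1 to (3,1), down 1 to (4,1), right 1 to (4,2) — 6 moves in all.
Check: all required cells visited; 6 ≤ 6 moves.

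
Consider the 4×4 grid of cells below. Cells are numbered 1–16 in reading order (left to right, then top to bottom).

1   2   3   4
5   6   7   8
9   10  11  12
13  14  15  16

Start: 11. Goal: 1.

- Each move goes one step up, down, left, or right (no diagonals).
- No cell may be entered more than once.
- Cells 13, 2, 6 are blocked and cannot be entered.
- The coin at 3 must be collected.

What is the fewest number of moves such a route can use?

Any route passes through 3 somewhere between 11 and 1. Summing Manhattan distances along the two legs (11 → 3 → 1) gives a lower bound of 2 + 2 = 4 moves.
That bound ignores the blocked cells. Measuring each leg by the fewest moves that actually steer around them (11→3: 2; 3→1: 6) raises the lower bound to 8.
The shortest route satisfying every rule uses 12 moves: 11 → 7 → 3 → 4 → 8 → 12 → 16 → 15 → 14 → 10 → 9 → 5 → 1.
The no-revisit rule (legs can't share cells) pushes the minimum above the 8-move bound; an exhaustive check rules out every length from 8 to 11 (on a 4-connected grid the length of any start-to-goal walk has the same parity as the Manhattan bound, so only lengths 8, 10, 12, … need checking), leaving 12 as the minimum.

12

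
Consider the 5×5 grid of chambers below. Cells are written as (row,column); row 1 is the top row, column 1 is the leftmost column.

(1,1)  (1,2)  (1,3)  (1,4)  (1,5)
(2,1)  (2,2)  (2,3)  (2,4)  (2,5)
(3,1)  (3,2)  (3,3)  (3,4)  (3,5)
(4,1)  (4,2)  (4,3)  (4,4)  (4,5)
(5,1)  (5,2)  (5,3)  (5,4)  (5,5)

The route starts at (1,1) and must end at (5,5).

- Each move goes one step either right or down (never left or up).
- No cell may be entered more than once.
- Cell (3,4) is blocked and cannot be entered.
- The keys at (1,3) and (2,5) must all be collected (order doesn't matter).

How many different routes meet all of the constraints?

3

A right/down-only route from (1,1) to (5,5) makes exactly 4 down-moves and 4 right-moves in some order.
With no other constraints that would be C(8,4) = 70 routes.
A monotone route can only reach the required cells in the order (1,3), (2,5), so split there and multiply the segment counts (each segment already excludes blocked cells): (1,1)→(1,3): 1; (1,3)→(2,5): 3; (2,5)→(5,5): 1; product = 3.
That gives 3 routes.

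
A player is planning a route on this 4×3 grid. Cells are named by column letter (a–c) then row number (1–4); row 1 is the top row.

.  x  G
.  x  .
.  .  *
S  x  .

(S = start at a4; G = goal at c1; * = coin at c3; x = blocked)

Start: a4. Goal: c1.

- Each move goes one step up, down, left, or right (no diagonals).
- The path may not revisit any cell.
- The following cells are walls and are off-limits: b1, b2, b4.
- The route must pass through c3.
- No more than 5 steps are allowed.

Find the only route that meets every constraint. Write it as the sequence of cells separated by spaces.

The 5-move cap with required stops at c3 leaves no slack for detours.
Route from a4: up to a3, 2× right (reaching c3), 2× up (reaching c1) — 5 moves in all.
Check: all required cells visited; 5 ≤ 5 moves.

a4 a3 b3 c3 c2 c1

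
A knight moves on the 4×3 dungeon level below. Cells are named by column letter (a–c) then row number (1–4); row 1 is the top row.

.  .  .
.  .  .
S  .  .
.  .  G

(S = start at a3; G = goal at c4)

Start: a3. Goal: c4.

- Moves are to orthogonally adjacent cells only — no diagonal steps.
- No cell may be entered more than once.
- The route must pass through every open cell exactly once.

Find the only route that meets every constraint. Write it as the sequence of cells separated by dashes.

Need to visit all 12 open cells exactly once, starting at a3 and ending at c4.
Cell a1 has only two open neighbours (a2 and b1), so the path must pass straight through it: one of those is the cell it's entered from and the other is where it exits.
Route from a3: down 1 to a4, right 1 to b4, up 2 to b2, left 1 to a2, up 1 to a1, right 2 to c1, down 3 to c4 — 11 moves in all.
Check: all 12 open cells covered.

a3 - a4 - b4 - b3 - b2 - a2 - a1 - b1 - c1 - c2 - c3 - c4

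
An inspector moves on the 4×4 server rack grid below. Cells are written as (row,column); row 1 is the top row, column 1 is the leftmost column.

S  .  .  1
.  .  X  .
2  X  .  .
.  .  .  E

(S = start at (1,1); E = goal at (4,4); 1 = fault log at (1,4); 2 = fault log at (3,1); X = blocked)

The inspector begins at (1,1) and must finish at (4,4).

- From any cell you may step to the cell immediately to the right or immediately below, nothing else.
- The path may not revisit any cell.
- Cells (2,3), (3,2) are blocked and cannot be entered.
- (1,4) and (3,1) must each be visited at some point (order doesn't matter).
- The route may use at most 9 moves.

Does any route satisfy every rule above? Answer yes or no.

no

(3,1) is below but to the left of (1,4): going (1,4) → (3,1) would need a leftward move and (3,1) → (1,4) an upward move, so no right/down-only route can visit both required cells.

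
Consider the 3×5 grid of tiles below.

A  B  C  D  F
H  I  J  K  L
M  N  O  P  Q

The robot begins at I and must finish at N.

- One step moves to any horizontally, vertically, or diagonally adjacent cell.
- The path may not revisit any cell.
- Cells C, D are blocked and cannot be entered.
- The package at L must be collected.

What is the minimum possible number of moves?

Any route passes through L somewhere between I and N. Summing Chebyshev distances along the two legs (I → L → N) gives a lower bound of 3 + 3 = 6 moves.
A route of 6 moves achieves this: I → J → K → L → P → O → N.
Since 6 matches the lower bound, it is optimal.

6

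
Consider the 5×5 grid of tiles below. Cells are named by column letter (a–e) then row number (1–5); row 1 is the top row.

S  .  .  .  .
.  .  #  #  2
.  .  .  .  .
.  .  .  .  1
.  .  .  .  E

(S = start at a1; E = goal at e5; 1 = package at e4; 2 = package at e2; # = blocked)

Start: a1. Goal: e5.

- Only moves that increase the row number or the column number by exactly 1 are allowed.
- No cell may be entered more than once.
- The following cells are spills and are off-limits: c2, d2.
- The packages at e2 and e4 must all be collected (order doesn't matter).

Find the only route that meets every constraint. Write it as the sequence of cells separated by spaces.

Moves only go right or down, so the column and row indices never decrease.
Route from a1: 4× right (reaching e1), 4× down (reaching e5) — 8 moves in all.
Check: all required cells visited.

a1 b1 c1 d1 e1 e2 e3 e4 e5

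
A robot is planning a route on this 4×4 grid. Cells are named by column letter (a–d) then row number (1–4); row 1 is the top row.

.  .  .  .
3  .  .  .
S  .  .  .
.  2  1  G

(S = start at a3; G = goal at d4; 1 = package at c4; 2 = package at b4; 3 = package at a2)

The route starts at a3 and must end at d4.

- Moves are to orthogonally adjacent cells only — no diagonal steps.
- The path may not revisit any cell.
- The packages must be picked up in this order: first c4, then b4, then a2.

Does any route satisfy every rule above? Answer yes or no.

no

Ignoring the required order, 35 revisit-free routes from a3 to d4 pass through all of c4, b4, and a2; the waypoint orders that occur are a2 → b4 → c4 (27); b4 → a2 → c4 (4); b4 → c4 → a2 (4) — never c4 → b4 → a2.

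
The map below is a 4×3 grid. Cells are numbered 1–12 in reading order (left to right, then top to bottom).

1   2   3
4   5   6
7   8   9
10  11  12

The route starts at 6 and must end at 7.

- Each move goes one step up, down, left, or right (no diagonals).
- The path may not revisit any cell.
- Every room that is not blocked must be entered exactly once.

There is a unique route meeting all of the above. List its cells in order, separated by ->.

6 -> 3 -> 2 -> 1 -> 4 -> 5 -> 8 -> 9 -> 12 -> 11 -> 10 -> 7

Need to visit all 12 open cells exactly once, starting at 6 and ending at 7.
Route from 6: up to 3, 2× left (reaching 1), down to 4, right to 5, down to 8, right to 9, down to 12, 2× left (reaching 10), up to 7 — 11 moves in all.
Check: all 12 open cells covered.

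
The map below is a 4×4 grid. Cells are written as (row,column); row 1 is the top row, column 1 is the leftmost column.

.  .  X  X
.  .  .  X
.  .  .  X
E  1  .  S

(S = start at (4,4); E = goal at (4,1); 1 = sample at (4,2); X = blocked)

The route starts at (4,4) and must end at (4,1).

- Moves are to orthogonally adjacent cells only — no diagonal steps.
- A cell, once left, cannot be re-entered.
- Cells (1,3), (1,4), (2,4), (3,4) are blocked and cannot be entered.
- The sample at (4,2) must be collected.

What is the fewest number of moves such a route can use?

Any route passes through (4,2) somewhere between (4,4) and (4,1). Summing Manhattan distances along the two legs ((4,4) → (4,2) → (4,1)) gives a lower bound of 2 + 1 = 3 moves.
A route of 3 moves achieves this: (4,4) → (4,3) → (4,2) → (4,1).
Since 3 matches the lower bound, it is optimal.

3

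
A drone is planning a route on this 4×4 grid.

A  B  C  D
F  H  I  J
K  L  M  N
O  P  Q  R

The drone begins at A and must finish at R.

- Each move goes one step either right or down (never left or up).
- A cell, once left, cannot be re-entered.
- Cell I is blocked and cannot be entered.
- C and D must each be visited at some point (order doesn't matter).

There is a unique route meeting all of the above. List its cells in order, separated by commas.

Moves only go right or down, so the column and row indices never decrease.
Route from A: 3× right (reaching D), 3× down (reaching R) — 6 moves in all.
Check: all required cells visited.

A, B, C, D, J, N, R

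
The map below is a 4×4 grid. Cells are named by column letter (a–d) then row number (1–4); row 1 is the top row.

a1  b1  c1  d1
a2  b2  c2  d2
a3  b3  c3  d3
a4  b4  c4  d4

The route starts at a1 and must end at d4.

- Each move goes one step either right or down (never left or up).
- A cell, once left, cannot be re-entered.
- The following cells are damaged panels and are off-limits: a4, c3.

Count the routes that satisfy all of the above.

A right/down-only route from a1 to d4 makes exactly 3 down-moves and 3 right-moves in some order.
With no other constraints that would be C(6,3) = 20 routes.
Subtract routes through each blocked cell (inclusion–exclusion for overlaps): − through c3: 12 − through a4: 1 → 7.
That gives 7 routes.

7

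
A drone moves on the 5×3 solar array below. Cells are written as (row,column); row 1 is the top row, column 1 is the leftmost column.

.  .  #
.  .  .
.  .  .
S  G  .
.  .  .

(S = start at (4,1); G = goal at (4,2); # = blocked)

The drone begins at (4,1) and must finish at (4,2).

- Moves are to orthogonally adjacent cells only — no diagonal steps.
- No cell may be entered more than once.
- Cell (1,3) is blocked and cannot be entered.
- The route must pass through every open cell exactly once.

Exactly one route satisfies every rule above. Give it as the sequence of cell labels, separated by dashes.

Need to visit all 14 open cells exactly once, starting at (4,1) and ending at (4,2).
Cell (1,2) has only two open neighbours ((2,2) and (1,1)), so the path must pass straight through it: one of those is the cell it's entered from and the other is where it exits.
Route from (4,1): down to (5,1), 2× right (reaching (5,3)), 3× up (reaching (2,3)), left to (2,2), up to (1,2), left to (1,1), 2× down (reaching (3,1)), right to (3,2), down to (4,2) — 13 moves in all.
Check: all 14 open cells covered.

(4,1) - (5,1) - (5,2) - (5,3) - (4,3) - (3,3) - (2,3) - (2,2) - (1,2) - (1,1) - (2,1) - (3,1) - (3,2) - (4,2)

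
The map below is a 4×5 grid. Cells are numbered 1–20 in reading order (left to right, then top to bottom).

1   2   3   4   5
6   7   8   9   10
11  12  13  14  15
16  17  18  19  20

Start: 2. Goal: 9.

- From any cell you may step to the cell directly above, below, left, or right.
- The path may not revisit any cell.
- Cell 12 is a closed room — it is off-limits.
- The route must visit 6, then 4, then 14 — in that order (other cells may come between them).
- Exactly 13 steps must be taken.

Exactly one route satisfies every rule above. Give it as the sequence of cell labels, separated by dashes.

The waypoints must appear in the order 6, 4, 14, with no cell reused.
Route from 2: left to 1, down to 6, 2× right (reaching 8), up to 3, 2× right (reaching 5), 3× down (reaching 20), left to 19, 2× up (reaching 9) — 13 moves in all.
Check: order respected (6 at step 2, 4 at step 6, 14 at step 12); 13 moves as required.

2 - 1 - 6 - 7 - 8 - 3 - 4 - 5 - 10 - 15 - 20 - 19 - 14 - 9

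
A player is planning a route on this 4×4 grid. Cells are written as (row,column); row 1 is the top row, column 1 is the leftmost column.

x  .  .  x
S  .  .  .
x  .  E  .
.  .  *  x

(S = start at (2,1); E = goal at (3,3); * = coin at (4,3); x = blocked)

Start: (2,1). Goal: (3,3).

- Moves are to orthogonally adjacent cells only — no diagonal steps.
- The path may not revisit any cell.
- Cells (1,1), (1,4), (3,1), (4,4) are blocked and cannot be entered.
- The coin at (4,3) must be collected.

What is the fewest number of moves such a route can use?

Any route passes through (4,3) somewhere between (2,1) and (3,3). Summing Manhattan distances along the two legs ((2,1) → (4,3) → (3,3)) gives a lower bound of 4 + 1 = 5 moves.
A route of 5 moves achieves this: (2,1) → (2,2) → (3,2) → (4,2) → (4,3) → (3,3).
Since 5 matches the lower bound, it is optimal.

5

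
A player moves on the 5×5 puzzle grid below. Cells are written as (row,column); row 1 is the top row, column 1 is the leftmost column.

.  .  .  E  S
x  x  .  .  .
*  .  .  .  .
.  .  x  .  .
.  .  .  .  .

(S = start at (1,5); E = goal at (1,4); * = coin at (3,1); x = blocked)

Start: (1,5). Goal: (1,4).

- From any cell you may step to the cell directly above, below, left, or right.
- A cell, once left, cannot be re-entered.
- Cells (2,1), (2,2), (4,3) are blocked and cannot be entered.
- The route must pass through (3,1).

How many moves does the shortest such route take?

Any route passes through (3,1) somewhere between (1,5) and (1,4). Summing Manhattan distances along the two legs ((1,5) → (3,1) → (1,4)) gives a lower bound of 6 + 5 = 11 moves.
The shortest route satisfying every rule uses 15 moves: (1,5) → (2,5) → (3,5) → (4,5) → (5,5) → (5,4) → (5,3) → (5,2) → (4,2) → (4,1) → (3,1) → (3,2) → (3,3) → (2,3) → (1,3) → (1,4).
The no-revisit rule (legs can't share cells) pushes the minimum above the 11-move bound; an exhaustive check rules out every length from 11 to 14 (on a 4-connected grid the length of any start-to-goal walk has the same parity as the Manhattan bound, so only lengths 11, 13, 15, … need checking), leaving 15 as the minimum.

15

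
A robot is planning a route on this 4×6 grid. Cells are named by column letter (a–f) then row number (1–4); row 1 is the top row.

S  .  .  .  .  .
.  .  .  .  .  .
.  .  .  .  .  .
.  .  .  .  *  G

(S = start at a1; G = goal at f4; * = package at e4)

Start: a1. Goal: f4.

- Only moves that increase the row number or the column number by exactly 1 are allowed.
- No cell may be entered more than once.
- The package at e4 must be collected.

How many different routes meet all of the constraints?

35

A right/down-only route from a1 to f4 makes exactly 3 down-moves and 5 right-moves in some order.
With no other constraints that would be C(8,3) = 56 routes.
Split at e4 and multiply the segment counts: a1→e4: 35; e4→f4: 1; product = 35.
That gives 35 routes.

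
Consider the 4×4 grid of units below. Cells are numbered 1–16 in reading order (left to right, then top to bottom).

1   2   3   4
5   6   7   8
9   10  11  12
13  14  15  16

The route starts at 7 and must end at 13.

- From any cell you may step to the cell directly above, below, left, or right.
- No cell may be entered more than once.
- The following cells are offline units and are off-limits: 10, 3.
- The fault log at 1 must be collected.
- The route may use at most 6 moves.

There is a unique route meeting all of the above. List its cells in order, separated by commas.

7, 6, 2, 1, 5, 9, 13

Any route must reach 1 and still end at 13 within 6 moves, so the order of the required stops is forced.
Route from 7: left 1 to 6, up 1 to 2, left 1 to 1, down 3 to 13 — 6 moves in all.
Check: all required cells visited; 6 ≤ 6 moves.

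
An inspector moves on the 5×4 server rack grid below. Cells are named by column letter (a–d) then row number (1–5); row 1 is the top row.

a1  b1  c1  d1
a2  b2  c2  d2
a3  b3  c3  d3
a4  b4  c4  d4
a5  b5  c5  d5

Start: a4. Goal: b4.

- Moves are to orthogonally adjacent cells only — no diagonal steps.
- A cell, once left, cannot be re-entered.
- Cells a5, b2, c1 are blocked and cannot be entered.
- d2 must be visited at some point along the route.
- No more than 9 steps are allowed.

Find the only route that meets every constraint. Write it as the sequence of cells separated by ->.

The 9-move cap with required stops at d2 leaves no slack for detours.
Route from a4: up 1 to a3, right 2 to c3, up 1 to c2, right 1 to d2, down 2 to d4, left 2 to b4 — 9 moves in all.
Check: all required cells visited; 9 ≤ 9 moves.

a4 -> a3 -> b3 -> c3 -> c2 -> d2 -> d3 -> d4 -> c4 -> b4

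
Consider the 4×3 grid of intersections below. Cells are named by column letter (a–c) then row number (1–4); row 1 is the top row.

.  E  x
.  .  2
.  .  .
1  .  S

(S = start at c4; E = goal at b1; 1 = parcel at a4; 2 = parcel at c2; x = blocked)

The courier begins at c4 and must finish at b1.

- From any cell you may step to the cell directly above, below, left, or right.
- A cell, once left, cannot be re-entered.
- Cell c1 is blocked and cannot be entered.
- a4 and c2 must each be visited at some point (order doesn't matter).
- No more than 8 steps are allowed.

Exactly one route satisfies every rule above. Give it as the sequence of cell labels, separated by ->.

The 8-move cap with required stops at a4, c2 leaves no slack for detours.
Route from c4: 2× left (reaching a4), up to a3, 2× right (reaching c3), up to c2, left to b2, up to b1 — 8 moves in all.
Check: all required cells visited; 8 ≤ 8 moves.

c4 -> b4 -> a4 -> a3 -> b3 -> c3 -> c2 -> b2 -> b1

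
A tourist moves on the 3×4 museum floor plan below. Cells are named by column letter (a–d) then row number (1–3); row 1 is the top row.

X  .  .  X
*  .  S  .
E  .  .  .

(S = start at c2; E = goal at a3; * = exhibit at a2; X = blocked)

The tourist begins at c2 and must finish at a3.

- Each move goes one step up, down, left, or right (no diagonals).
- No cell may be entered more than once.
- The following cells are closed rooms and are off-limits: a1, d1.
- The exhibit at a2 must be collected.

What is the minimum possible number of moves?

Any route passes through a2 somewhere between c2 and a3. Summing Manhattan distances along the two legs (c2 → a2 → a3) gives a lower bound of 2 + 1 = 3 moves.
A route of 3 moves achieves this: c2 → b2 → a2 → a3.
Since 3 matches the lower bound, it is optimal.

3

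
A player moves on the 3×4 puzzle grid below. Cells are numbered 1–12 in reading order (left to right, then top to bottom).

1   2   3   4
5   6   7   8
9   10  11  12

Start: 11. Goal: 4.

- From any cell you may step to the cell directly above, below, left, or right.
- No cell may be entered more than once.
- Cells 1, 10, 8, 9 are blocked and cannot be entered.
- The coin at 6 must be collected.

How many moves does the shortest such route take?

5

Any route passes through 6 somewhere between 11 and 4. Summing Manhattan distances along the two legs (11 → 6 → 4) gives a lower bound of 2 + 3 = 5 moves.
A route of 5 moves achieves this: 11 → 7 → 6 → 2 → 3 → 4.
Since 5 matches the lower bound, it is optimal.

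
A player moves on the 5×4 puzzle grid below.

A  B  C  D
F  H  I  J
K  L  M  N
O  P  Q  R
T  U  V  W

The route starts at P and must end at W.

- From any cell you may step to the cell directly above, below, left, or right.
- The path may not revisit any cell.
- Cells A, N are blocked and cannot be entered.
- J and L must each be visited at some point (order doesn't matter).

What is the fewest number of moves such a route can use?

11

Any route passes through J and L in some order between P and W. Summing Manhattan distances along each leg and taking the cheapest ordering (P → L → J → W) gives a lower bound of 1 + 3 + 3 = 7 moves.
That bound ignores the blocked cells. Measuring each leg by the fewest moves that actually steer around them (P→L: 1; L→J: 3; J→W: 5) raises the lower bound to 9.
The shortest route satisfying every rule uses 11 moves: P → L → H → B → C → D → J → I → M → Q → V → W.
The bound of 9 isn't tight here; checking systematically, no route of length 9 through 10 satisfies every constraint, so 11 is the minimum.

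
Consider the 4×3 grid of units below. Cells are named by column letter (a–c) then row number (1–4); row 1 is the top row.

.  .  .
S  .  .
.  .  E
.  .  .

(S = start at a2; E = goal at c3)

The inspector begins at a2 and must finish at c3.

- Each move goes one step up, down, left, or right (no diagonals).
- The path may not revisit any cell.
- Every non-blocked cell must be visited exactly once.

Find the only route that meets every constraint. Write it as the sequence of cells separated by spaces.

a2 a1 b1 c1 c2 b2 b3 a3 a4 b4 c4 c3

Need to visit all 12 open cells exactly once, starting at a2 and ending at c3.
Route from a2: up to a1, 2× right (reaching c1), down to c2, left to b2, down to b3, left to a3, down to a4, 2× right (reaching c4), up to c3 — 11 moves in all.
Check: all 12 open cells covered.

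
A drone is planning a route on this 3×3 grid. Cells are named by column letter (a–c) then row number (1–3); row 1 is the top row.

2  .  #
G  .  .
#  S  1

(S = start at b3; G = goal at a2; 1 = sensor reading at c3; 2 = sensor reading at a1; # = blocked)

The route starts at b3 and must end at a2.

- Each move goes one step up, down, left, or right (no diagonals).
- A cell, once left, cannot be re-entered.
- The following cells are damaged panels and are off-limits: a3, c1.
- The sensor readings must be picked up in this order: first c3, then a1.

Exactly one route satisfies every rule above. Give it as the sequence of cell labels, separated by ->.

b3 -> c3 -> c2 -> b2 -> b1 -> a1 -> a2

The waypoints must appear in the order c3, a1, with no cell reused.
Route from b3: right to c3, up to c2, left to b2, up to b1, left to a1, down to a2 — 6 moves in all.
Check: order respected (1 at step 1, 2 at step 5).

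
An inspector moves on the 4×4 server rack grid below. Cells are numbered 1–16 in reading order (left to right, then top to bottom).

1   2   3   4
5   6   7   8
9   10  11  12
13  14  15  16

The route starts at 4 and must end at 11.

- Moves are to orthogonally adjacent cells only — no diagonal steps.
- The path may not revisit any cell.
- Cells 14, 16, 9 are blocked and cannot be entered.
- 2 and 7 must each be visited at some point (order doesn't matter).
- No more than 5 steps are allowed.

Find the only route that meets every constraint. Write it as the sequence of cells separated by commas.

The 5-move cap with required stops at 2, 7 leaves no slack for detours.
Route from 4: left 2 to 2, down 1 to 6, right 1 to 7, down 1 to 11 — 5 moves in all.
Check: all required cells visited; 5 ≤ 5 moves.

4, 3, 2, 6, 7, 11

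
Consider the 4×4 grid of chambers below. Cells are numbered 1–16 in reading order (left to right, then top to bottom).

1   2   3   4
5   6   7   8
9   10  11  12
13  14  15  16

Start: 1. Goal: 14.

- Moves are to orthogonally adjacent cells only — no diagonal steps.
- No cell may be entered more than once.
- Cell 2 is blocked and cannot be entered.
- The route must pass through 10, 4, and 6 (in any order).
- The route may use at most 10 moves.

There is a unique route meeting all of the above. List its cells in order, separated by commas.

1, 5, 6, 7, 3, 4, 8, 12, 11, 10, 14

Any route must reach 10, 4, and 6 and still end at 14 within 10 moves, so the order of the required stops is forced.
Route from 1: down 1 to 5, right 2 to 7, up 1 to 3, right 1 to 4, down 2 to 12, left 2 to 10, down 1 to 14 — 10 moves in all.
Check: all required cells visited; 10 ≤ 10 moves.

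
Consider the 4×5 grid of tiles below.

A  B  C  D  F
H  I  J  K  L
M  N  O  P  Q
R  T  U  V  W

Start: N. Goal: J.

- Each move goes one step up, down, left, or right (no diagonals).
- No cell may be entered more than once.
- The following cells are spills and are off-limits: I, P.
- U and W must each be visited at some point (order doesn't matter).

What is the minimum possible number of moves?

8

Any route passes through U and W in some order between N and J. Summing Manhattan distances along each leg and taking the cheapest ordering (N → U → W → J) gives a lower bound of 2 + 2 + 4 = 8 moves.
A route of 8 moves achieves this: N → T → U → V → W → Q → L → K → J.
Since 8 matches the lower bound, it is optimal.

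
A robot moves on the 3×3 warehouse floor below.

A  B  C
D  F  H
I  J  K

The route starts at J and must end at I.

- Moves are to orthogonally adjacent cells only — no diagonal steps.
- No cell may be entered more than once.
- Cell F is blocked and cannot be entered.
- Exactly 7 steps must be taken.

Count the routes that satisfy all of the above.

Need simple routes of exactly 7 moves from J to I (Manhattan distance 1, so 3 moves are spent on a detour and 3 undoing it).
Enumerating: J K H C B A D I.
That gives 1 route.

1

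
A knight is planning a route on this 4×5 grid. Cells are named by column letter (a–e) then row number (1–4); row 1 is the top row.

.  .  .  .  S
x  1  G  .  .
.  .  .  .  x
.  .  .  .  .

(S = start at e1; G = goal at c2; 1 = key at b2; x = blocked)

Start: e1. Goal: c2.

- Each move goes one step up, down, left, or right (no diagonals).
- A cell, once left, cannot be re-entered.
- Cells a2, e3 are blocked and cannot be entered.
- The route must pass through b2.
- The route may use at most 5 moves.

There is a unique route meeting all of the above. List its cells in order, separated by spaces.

e1 d1 c1 b1 b2 c2

Any route must reach b2 and still end at c2 within 5 moves, so the order of the required stops is forced.
Route from e1: left 3 to b1, down 1 to b2, right 1 to c2 — 5 moves in all.
Check: all required cells visited; 5 ≤ 5 moves.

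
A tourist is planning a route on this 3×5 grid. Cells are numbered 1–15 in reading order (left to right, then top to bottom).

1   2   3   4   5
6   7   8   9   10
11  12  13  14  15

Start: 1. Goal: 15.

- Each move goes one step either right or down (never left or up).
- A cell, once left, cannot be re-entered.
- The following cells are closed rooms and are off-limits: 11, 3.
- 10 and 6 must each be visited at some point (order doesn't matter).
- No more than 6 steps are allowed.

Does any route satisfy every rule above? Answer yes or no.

yes

One route that works: 1 → 6 → 7 → 8 → 9 → 10 → 15.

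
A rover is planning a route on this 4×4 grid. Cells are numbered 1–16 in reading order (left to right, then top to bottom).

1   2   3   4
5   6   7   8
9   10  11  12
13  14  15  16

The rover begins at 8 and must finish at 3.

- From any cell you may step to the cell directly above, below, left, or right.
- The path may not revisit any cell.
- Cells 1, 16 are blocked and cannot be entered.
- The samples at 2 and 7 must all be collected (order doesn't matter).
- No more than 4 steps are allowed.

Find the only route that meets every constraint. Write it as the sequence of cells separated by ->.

8 -> 7 -> 6 -> 2 -> 3

The 4-move cap with required stops at 2, 7 leaves no slack for detours.
Route from 8: left 2 to 6, up 1 to 2, right 1 to 3 — 4 moves in all.
Check: all required cells visited; 4 ≤ 4 moves.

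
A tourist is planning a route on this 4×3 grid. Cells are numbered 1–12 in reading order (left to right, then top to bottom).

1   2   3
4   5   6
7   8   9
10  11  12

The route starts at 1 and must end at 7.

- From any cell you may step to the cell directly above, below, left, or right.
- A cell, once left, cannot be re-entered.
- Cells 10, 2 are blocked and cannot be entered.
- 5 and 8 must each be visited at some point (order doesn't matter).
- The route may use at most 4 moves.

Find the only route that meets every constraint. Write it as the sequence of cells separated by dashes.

1 - 4 - 5 - 8 - 7

Any route must reach 5 and 8 and still end at 7 within 4 moves, so the order of the required stops is forced.
Route from 1: down 1 to 4, right 1 to 5, down 1 to 8, left 1 to 7 — 4 moves in all.
Check: all required cells visited; 4 ≤ 4 moves.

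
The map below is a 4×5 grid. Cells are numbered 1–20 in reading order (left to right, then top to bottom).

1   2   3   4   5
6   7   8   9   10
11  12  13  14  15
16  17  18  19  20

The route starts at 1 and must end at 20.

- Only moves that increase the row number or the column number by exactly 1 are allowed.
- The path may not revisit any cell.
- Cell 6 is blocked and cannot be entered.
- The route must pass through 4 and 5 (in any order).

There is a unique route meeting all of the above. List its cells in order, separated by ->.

1 -> 2 -> 3 -> 4 -> 5 -> 10 -> 15 -> 20

Moves only go right or down, so the column and row indices never decrease.
Route from 1: right 4 to 5, down 3 to 20 — 7 moves in all.
Check: all required cells visited.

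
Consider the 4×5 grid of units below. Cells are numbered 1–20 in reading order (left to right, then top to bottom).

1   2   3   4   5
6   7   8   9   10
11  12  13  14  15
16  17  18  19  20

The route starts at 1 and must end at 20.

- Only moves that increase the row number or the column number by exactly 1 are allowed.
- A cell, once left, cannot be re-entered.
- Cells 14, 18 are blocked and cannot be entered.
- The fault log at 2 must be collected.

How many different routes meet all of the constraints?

4

A right/down-only route from 1 to 20 makes exactly 3 down-moves and 4 right-moves in some order.
With no other constraints that would be C(7,3) = 35 routes.
Split at 2 and multiply the segment counts (each segment already excludes blocked cells): 1→2: 1; 2→20: 4; product = 4.
That gives 4 routes.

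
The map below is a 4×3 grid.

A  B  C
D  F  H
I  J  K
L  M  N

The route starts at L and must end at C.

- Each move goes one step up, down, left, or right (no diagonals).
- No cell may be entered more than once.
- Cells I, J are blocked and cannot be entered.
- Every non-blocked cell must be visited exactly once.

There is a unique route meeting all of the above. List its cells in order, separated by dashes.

L - M - N - K - H - F - D - A - B - C

Need to visit all 10 open cells exactly once, starting at L and ending at C.
Cell K has only two open neighbours (H and N), so the path must pass straight through it: one of those is the cell it's entered from and the other is where it exits.
Route from L: 2× right (reaching N), 2× up (reaching H), 2× left (reaching D), up to A, 2× right (reaching C) — 9 moves in all.
Check: all 10 open cells covered.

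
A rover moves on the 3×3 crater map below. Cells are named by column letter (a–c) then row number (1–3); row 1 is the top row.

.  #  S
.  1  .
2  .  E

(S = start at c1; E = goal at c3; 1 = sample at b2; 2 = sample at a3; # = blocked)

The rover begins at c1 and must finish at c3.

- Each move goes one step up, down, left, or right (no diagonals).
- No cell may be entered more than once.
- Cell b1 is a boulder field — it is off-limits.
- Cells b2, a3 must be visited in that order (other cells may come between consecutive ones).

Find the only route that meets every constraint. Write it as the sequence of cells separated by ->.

The waypoints must appear in the order b2, a3, with no cell reused.
Route from c1: down to c2, 2× left (reaching a2), down to a3, 2× right (reaching c3) — 6 moves in all.
Check: order respected (1 at step 2, 2 at step 4).

c1 -> c2 -> b2 -> a2 -> a3 -> b3 -> c3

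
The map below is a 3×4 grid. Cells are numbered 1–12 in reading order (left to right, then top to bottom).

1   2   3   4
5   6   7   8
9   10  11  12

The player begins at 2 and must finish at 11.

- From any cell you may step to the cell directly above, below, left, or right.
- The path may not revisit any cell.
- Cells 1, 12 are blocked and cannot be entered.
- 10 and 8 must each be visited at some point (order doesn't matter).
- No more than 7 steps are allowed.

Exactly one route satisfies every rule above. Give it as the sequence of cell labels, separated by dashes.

2 - 3 - 4 - 8 - 7 - 6 - 10 - 11

The 7-move cap with required stops at 10, 8 leaves no slack for detours.
Route from 2: right 2 to 4, down 1 to 8, left 2 to 6, down 1 to 10, right 1 to 11 — 7 moves in all.
Check: all required cells visited; 7 ≤ 7 moves.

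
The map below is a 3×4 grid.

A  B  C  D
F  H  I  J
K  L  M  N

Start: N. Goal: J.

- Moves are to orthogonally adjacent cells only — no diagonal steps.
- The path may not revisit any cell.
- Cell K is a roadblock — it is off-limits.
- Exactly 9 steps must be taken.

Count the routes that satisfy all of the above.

3

Need simple routes of exactly 9 moves from N to J (Manhattan distance 1, so 4 moves are spent on a detour and 4 undoing it).
Enumerating: N M I H F A B C D J | N M L H F A B C I J | N M L H F A B C D J.
That gives 3 routes.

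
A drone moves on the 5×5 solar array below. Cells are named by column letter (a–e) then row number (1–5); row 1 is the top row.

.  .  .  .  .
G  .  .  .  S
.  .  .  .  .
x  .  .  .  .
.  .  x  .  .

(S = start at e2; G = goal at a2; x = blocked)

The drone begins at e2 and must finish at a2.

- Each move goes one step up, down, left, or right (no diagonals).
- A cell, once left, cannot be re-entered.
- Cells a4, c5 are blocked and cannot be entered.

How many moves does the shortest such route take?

4

The Manhattan distance from e2 to a2 is |2−2| + |5−1| = 4, so at least 4 moves are needed.
A route of 4 moves achieves this: e2 → d2 → c2 → b2 → a2.
Since 4 matches the lower bound, it is optimal.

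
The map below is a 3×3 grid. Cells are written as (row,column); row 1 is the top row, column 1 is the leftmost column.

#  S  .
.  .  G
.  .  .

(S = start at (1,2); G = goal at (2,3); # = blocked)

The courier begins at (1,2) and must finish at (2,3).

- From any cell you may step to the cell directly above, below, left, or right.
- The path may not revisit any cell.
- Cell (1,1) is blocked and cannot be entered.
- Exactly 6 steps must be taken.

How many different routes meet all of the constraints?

1

Need simple routes of exactly 6 moves from (1,2) to (2,3) (Manhattan distance 2, so 2 moves are spent on a detour and 2 undoing it).
Enumerating: (1,2) (2,2) (2,1) (3,1) (3,2) (3,3) (2,3).
That gives 1 route.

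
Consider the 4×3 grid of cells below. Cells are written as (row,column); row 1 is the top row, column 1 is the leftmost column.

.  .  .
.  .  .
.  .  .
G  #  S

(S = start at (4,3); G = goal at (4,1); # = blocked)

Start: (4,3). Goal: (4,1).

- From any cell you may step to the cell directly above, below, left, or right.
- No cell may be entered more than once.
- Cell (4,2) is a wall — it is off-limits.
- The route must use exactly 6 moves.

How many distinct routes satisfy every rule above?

Need simple routes of exactly 6 moves from (4,3) to (4,1) (Manhattan distance 2, so 2 moves are spent on a detour and 2 undoing it).
Enumerating: (4,3) (3,3) (2,3) (2,2) (3,2) (3,1) (4,1) | (4,3) (3,3) (2,3) (2,2) (2,1) (3,1) (4,1) | (4,3) (3,3) (3,2) (2,2) (2,1) (3,1) (4,1).
That gives 3 routes.

3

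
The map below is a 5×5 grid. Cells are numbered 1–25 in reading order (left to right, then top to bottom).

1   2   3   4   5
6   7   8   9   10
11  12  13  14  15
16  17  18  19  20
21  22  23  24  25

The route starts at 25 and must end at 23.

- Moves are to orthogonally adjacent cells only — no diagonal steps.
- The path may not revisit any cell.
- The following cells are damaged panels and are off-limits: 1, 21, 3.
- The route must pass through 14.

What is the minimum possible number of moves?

Any route passes through 14 somewhere between 25 and 23. Summing Manhattan distances along the two legs (25 → 14 → 23) gives a lower bound of 3 + 3 = 6 moves.
A route of 6 moves achieves this: 25 → 20 → 15 → 14 → 19 → 24 → 23.
Since 6 matches the lower bound, it is optimal.

6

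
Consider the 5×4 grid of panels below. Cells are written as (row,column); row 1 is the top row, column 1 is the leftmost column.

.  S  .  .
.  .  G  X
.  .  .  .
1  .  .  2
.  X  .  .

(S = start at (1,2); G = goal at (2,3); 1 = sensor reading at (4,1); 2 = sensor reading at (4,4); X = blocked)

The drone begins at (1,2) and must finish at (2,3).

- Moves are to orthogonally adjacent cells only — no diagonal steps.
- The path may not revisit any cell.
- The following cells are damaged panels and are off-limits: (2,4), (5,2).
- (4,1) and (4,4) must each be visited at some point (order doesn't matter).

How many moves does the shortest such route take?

10

Any route passes through (4,1) and (4,4) in some order between (1,2) and (2,3). Summing Manhattan distances along each leg and taking the cheapest ordering ((1,2) → (4,1) → (4,4) → (2,3)) gives a lower bound of 4 + 3 + 3 = 10 moves.
A route of 10 moves achieves this: (1,2) → (2,2) → (3,2) → (3,1) → (4,1) → (4,2) → (4,3) → (4,4) → (3,4) → (3,3) → (2,3).
Since 10 matches the lower bound, it is optimal.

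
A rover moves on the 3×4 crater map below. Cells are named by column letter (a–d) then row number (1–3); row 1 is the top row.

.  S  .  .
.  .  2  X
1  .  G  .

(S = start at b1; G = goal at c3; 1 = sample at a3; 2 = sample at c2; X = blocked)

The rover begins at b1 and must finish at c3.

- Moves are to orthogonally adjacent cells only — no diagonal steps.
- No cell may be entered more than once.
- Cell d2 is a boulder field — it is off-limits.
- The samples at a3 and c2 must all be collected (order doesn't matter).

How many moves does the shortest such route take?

Any route passes through a3 and c2 in some order between b1 and c3. Summing Manhattan distances along each leg and taking the cheapest ordering (b1 → a3 → c2 → c3) gives a lower bound of 3 + 3 + 1 = 7 moves.
A route of 7 moves achieves this: b1 → a1 → a2 → a3 → b3 → b2 → c2 → c3.
Since 7 matches the lower bound, it is optimal.

7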